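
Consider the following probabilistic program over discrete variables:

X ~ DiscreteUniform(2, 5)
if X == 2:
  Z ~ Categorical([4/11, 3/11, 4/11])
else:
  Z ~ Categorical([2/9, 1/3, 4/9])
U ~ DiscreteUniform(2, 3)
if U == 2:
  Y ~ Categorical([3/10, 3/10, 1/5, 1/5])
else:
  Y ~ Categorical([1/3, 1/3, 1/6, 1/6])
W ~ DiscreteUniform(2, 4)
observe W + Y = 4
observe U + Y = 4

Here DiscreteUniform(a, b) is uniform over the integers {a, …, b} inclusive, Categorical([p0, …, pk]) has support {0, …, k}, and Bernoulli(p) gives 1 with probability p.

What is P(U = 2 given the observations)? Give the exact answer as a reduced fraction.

Enumerate traces; 24 have nonzero weight after conditioning:
  (X=2, Z=0, U=2, Y=2, W=2) weight 1/330
  (X=2, Z=0, U=3, Y=1, W=3) weight 1/198
  (X=2, Z=1, U=2, Y=2, W=2) weight 1/440
  (X=2, Z=1, U=3, Y=1, W=3) weight 1/264
  (X=2, Z=2, U=2, Y=2, W=2) weight 1/330
  (X=2, Z=2, U=3, Y=1, W=3) weight 1/198
  (X=3, Z=0, U=2, Y=2, W=2) weight 1/540
  (X=3, Z=0, U=3, Y=1, W=3) weight 1/324
  … 16 more
Group by U:
  weight(U=2) = 1/30
  weight(U=3) = 1/18
Total weight = 1/30 + 1/18 = 4/45
P(U=2 | obs) = 1/30 / 4/45 = 3/8
P(U=3 | obs) = 1/18 / 4/45 = 5/8

P(U = 2 | obs) = 3/8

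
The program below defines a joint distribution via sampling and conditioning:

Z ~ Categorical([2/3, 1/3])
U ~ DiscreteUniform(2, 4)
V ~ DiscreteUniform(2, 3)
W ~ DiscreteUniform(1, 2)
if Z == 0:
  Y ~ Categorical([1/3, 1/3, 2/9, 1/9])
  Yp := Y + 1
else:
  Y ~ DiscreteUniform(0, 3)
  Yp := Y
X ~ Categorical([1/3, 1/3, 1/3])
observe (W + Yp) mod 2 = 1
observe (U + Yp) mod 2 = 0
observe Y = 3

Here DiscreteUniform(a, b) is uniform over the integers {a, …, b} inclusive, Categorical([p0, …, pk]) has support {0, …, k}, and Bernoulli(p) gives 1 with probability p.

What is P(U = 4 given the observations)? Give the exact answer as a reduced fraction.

P(U = 4 | obs) = 8/25

Enumerate traces; 18 have nonzero weight after conditioning:
  (Z=0, U=2, V=2, W=1, Y=3, X=0) weight 1/486
  (Z=0, U=2, V=2, W=1, Y=3, X=1) weight 1/486
  (Z=0, U=2, V=2, W=1, Y=3, X=2) weight 1/486
  (Z=0, U=2, V=3, W=1, Y=3, X=0) weight 1/486
  (Z=0, U=2, V=3, W=1, Y=3, X=1) weight 1/486
  (Z=0, U=2, V=3, W=1, Y=3, X=2) weight 1/486
  (Z=0, U=4, V=2, W=1, Y=3, X=0) weight 1/486
  (Z=0, U=4, V=2, W=1, Y=3, X=1) weight 1/486
  (Z=1, U=3, V=2, W=2, Y=3, X=0) weight 1/432
  … 9 more
Group by U:
  weight(U=2) = 1/81
  weight(U=3) = 1/72
  weight(U=4) = 1/81
Total weight = 1/81 + 1/72 + 1/81 = 25/648
P(U=2 | obs) = 1/81 / 25/648 = 8/25
P(U=3 | obs) = 1/72 / 25/648 = 9/25
P(U=4 | obs) = 1/81 / 25/648 = 8/25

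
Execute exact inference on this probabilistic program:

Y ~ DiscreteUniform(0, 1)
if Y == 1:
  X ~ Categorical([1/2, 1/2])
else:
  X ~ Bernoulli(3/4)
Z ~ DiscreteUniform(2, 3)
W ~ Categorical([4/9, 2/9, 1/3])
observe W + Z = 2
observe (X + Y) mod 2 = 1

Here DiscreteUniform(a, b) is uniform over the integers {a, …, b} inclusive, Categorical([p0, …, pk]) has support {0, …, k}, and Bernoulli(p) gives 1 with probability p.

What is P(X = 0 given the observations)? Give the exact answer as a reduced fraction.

Enumerate traces; 2 have nonzero weight after conditioning:
  (Y=0, X=1, Z=2, W=0) weight 1/12
  (Y=1, X=0, Z=2, W=0) weight 1/18
Group by X:
  weight(X=0) = 1/18
  weight(X=1) = 1/12
Total weight = 1/18 + 1/12 = 5/36
P(X=0 | obs) = 1/18 / 5/36 = 2/5
P(X=1 | obs) = 1/12 / 5/36 = 3/5

P(X = 0 | obs) = 2/5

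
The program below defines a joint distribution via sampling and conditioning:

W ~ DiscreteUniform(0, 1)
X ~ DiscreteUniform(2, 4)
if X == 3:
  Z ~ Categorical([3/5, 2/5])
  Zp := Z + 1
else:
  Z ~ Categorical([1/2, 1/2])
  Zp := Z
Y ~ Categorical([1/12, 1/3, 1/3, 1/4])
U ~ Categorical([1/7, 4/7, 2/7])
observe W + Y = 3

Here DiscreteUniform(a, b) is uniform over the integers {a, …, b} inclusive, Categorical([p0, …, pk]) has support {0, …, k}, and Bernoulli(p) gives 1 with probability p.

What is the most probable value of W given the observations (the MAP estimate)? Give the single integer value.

argmax_v P(W = v | obs) = 1

Enumerate traces; 36 have nonzero weight after conditioning:
  (W=0, X=2, Z=0, Y=3, U=0) weight 1/336
  (W=0, X=2, Z=0, Y=3, U=1) weight 1/84
  (W=0, X=2, Z=0, Y=3, U=2) weight 1/168
  (W=0, X=2, Z=1, Y=3, U=0) weight 1/336
  (W=0, X=2, Z=1, Y=3, U=1) weight 1/84
  (W=0, X=2, Z=1, Y=3, U=2) weight 1/168
  (W=0, X=3, Z=0, Y=3, U=0) weight 1/280
  (W=0, X=3, Z=0, Y=3, U=1) weight 1/70
  (W=1, X=2, Z=0, Y=2, U=0) weight 1/252
  … 27 more
Group by W:
  weight(W=0) = 1/8
  weight(W=1) = 1/6
Total weight = 1/8 + 1/6 = 7/24
P(W=0 | obs) = 1/8 / 7/24 = 3/7
P(W=1 | obs) = 1/6 / 7/24 = 4/7
argmax = 1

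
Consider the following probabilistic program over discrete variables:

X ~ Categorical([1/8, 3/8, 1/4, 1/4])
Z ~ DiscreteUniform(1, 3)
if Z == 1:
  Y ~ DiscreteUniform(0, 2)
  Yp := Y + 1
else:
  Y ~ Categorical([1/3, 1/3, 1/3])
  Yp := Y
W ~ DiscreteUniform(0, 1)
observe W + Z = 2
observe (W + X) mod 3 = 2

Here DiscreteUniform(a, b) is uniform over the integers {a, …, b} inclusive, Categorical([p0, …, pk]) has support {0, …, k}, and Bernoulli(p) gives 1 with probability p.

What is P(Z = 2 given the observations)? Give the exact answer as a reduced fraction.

Enumerate traces; 6 have nonzero weight after conditioning:
  (X=1, Z=1, Y=0, W=1) weight 1/48
  (X=1, Z=1, Y=1, W=1) weight 1/48
  (X=1, Z=1, Y=2, W=1) weight 1/48
  (X=2, Z=2, Y=0, W=0) weight 1/72
  (X=2, Z=2, Y=1, W=0) weight 1/72
  (X=2, Z=2, Y=2, W=0) weight 1/72
Group by Z:
  weight(Z=1) = 1/16
  weight(Z=2) = 1/24
Total weight = 1/16 + 1/24 = 5/48
P(Z=1 | obs) = 1/16 / 5/48 = 3/5
P(Z=2 | obs) = 1/24 / 5/48 = 2/5

P(Z = 2 | obs) = 2/5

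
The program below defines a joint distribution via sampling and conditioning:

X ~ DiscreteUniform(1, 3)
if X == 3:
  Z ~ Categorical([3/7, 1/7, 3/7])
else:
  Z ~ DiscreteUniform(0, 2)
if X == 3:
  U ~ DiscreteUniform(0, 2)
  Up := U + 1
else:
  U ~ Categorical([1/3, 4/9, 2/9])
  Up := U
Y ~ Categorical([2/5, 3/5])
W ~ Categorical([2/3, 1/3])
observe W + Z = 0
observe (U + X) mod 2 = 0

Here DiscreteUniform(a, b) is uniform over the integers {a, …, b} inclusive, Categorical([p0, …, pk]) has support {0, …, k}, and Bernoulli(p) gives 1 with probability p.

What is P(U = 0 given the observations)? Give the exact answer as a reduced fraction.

P(U = 0 | obs) = 7/30

Enumerate traces; 8 have nonzero weight after conditioning:
  (X=1, Z=0, U=1, Y=0, W=0) weight 16/1215
  (X=1, Z=0, U=1, Y=1, W=0) weight 8/405
  (X=2, Z=0, U=0, Y=0, W=0) weight 4/405
  (X=2, Z=0, U=0, Y=1, W=0) weight 2/135
  (X=2, Z=0, U=2, Y=0, W=0) weight 8/1215
  (X=2, Z=0, U=2, Y=1, W=0) weight 4/405
  (X=3, Z=0, U=1, Y=0, W=0) weight 4/315
  (X=3, Z=0, U=1, Y=1, W=0) weight 2/105
Group by U:
  weight(U=0) = 2/81
  weight(U=1) = 110/1701
  weight(U=2) = 4/243
Total weight = 2/81 + 110/1701 + 4/243 = 20/189
P(U=0 | obs) = 2/81 / 20/189 = 7/30
P(U=1 | obs) = 110/1701 / 20/189 = 11/18
P(U=2 | obs) = 4/243 / 20/189 = 7/45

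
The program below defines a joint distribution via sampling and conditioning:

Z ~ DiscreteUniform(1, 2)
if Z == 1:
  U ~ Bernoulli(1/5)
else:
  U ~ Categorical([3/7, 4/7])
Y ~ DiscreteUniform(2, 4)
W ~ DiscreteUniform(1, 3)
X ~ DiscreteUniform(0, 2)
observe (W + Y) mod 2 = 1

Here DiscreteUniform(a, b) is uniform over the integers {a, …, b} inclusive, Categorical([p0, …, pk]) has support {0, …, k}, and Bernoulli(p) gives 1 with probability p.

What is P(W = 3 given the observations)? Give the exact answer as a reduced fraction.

Enumerate traces; 60 have nonzero weight after conditioning:
  (Z=1, U=0, Y=2, W=1, X=0) weight 2/135
  (Z=1, U=0, Y=2, W=1, X=1) weight 2/135
  (Z=1, U=0, Y=2, W=1, X=2) weight 2/135
  (Z=1, U=0, Y=2, W=3, X=0) weight 2/135
  (Z=1, U=0, Y=2, W=3, X=1) weight 2/135
  (Z=1, U=0, Y=2, W=3, X=2) weight 2/135
  (Z=1, U=0, Y=3, W=2, X=0) weight 2/135
  (Z=1, U=0, Y=3, W=2, X=1) weight 2/135
  … 52 more
Group by W:
  weight(W=1) = 2/9
  weight(W=2) = 1/9
  weight(W=3) = 2/9
Total weight = 2/9 + 1/9 + 2/9 = 5/9
P(W=1 | obs) = 2/9 / 5/9 = 2/5
P(W=2 | obs) = 1/9 / 5/9 = 1/5
P(W=3 | obs) = 2/9 / 5/9 = 2/5

P(W = 3 | obs) = 2/5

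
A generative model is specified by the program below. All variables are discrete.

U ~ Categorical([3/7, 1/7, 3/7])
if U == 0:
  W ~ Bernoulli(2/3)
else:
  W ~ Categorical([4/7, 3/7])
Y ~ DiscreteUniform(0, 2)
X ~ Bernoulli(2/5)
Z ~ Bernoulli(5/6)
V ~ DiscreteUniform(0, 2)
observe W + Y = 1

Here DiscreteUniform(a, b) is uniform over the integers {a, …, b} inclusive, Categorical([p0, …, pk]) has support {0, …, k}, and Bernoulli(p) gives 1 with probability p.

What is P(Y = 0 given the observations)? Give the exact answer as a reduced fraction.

P(Y = 0 | obs) = 26/49

Enumerate traces; 72 have nonzero weight after conditioning:
  (U=0, W=0, Y=1, X=0, Z=0, V=0) weight 1/630
  (U=0, W=0, Y=1, X=0, Z=0, V=1) weight 1/630
  (U=0, W=0, Y=1, X=0, Z=0, V=2) weight 1/630
  (U=0, W=0, Y=1, X=0, Z=1, V=0) weight 1/126
  (U=0, W=0, Y=1, X=0, Z=1, V=1) weight 1/126
  (U=0, W=0, Y=1, X=0, Z=1, V=2) weight 1/126
  (U=0, W=0, Y=1, X=1, Z=0, V=0) weight 1/945
  (U=0, W=0, Y=1, X=1, Z=0, V=1) weight 1/945
  (U=0, W=1, Y=0, X=0, Z=0, V=0) weight 1/315
  … 63 more
Group by Y:
  weight(Y=0) = 26/147
  weight(Y=1) = 23/147
Total weight = 26/147 + 23/147 = 1/3
P(Y=0 | obs) = 26/147 / 1/3 = 26/49
P(Y=1 | obs) = 23/147 / 1/3 = 23/49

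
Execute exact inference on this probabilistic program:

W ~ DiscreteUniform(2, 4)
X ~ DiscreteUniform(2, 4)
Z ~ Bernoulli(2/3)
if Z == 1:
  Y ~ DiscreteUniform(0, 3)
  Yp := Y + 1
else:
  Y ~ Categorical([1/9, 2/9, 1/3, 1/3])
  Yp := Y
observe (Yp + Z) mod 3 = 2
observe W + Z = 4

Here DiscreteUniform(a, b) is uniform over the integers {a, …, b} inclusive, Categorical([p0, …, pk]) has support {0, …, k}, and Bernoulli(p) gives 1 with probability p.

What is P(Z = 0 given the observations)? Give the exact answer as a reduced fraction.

P(Z = 0 | obs) = 1/4

Enumerate traces; 9 have nonzero weight after conditioning:
  (W=3, X=2, Z=1, Y=0) weight 1/54
  (W=3, X=2, Z=1, Y=3) weight 1/54
  (W=3, X=3, Z=1, Y=0) weight 1/54
  (W=3, X=3, Z=1, Y=3) weight 1/54
  (W=3, X=4, Z=1, Y=0) weight 1/54
  (W=3, X=4, Z=1, Y=3) weight 1/54
  (W=4, X=2, Z=0, Y=2) weight 1/81
  (W=4, X=3, Z=0, Y=2) weight 1/81
  … 1 more
Group by Z:
  weight(Z=0) = 1/27
  weight(Z=1) = 1/9
Total weight = 1/27 + 1/9 = 4/27
P(Z=0 | obs) = 1/27 / 4/27 = 1/4
P(Z=1 | obs) = 1/9 / 4/27 = 3/4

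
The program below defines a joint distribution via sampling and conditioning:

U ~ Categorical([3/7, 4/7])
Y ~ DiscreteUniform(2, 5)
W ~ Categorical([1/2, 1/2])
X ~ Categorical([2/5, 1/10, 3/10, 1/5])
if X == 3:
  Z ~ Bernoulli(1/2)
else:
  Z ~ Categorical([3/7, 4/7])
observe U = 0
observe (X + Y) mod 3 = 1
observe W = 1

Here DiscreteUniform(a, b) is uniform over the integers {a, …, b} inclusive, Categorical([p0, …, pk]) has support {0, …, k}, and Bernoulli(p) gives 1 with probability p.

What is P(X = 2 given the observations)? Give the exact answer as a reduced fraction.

P(X = 2 | obs) = 6/13

Enumerate traces; 10 have nonzero weight after conditioning:
  (U=0, Y=2, W=1, X=2, Z=0) weight 27/3920
  (U=0, Y=2, W=1, X=2, Z=1) weight 9/980
  (U=0, Y=3, W=1, X=1, Z=0) weight 9/3920
  (U=0, Y=3, W=1, X=1, Z=1) weight 3/980
  (U=0, Y=4, W=1, X=0, Z=0) weight 9/980
  (U=0, Y=4, W=1, X=0, Z=1) weight 3/245
  (U=0, Y=4, W=1, X=3, Z=0) weight 3/560
  (U=0, Y=4, W=1, X=3, Z=1) weight 3/560
  … 2 more
Group by X:
  weight(X=0) = 3/140
  weight(X=1) = 3/560
  weight(X=2) = 9/280
  weight(X=3) = 3/280
Total weight = 3/140 + 3/560 + 9/280 + 3/280 = 39/560
P(X=0 | obs) = 3/140 / 39/560 = 4/13
P(X=1 | obs) = 3/560 / 39/560 = 1/13
P(X=2 | obs) = 9/280 / 39/560 = 6/13
P(X=3 | obs) = 3/280 / 39/560 = 2/13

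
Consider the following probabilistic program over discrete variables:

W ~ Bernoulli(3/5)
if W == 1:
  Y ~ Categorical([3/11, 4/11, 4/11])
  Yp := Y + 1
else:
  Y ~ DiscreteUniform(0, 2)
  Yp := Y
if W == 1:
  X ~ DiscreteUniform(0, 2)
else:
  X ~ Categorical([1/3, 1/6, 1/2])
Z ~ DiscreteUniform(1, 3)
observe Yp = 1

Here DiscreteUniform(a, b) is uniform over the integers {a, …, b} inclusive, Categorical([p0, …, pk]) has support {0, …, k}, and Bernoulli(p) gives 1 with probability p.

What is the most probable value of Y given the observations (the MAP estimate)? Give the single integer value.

argmax_v P(Y = v | obs) = 0

Enumerate traces; 18 have nonzero weight after conditioning:
  (W=0, Y=1, X=0, Z=1) weight 2/135
  (W=0, Y=1, X=0, Z=2) weight 2/135
  (W=0, Y=1, X=0, Z=3) weight 2/135
  (W=0, Y=1, X=1, Z=1) weight 1/135
  (W=0, Y=1, X=1, Z=2) weight 1/135
  (W=0, Y=1, X=1, Z=3) weight 1/135
  (W=0, Y=1, X=2, Z=1) weight 1/45
  (W=0, Y=1, X=2, Z=2) weight 1/45
  (W=1, Y=0, X=0, Z=1) weight 1/55
  … 9 more
Group by Y:
  weight(Y=0) = 9/55
  weight(Y=1) = 2/15
Total weight = 9/55 + 2/15 = 49/165
P(Y=0 | obs) = 9/55 / 49/165 = 27/49
P(Y=1 | obs) = 2/15 / 49/165 = 22/49
argmax = 0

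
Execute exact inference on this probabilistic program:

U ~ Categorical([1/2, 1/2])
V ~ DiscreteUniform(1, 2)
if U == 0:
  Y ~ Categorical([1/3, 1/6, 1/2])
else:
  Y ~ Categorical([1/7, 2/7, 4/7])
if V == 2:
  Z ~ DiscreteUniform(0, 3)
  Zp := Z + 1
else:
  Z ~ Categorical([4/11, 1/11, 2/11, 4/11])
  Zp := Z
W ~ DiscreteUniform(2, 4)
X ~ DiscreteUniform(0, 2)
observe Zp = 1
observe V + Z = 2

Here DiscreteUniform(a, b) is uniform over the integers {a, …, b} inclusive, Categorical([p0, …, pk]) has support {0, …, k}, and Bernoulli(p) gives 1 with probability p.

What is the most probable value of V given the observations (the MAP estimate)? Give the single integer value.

argmax_v P(V = v | obs) = 2

Enumerate traces; 108 have nonzero weight after conditioning:
  (U=0, V=1, Y=0, Z=1, W=2, X=0) weight 1/1188
  (U=0, V=1, Y=0, Z=1, W=2, X=1) weight 1/1188
  (U=0, V=1, Y=0, Z=1, W=2, X=2) weight 1/1188
  (U=0, V=1, Y=0, Z=1, W=3, X=0) weight 1/1188
  (U=0, V=1, Y=0, Z=1, W=3, X=1) weight 1/1188
  (U=0, V=1, Y=0, Z=1, W=3, X=2) weight 1/1188
  (U=0, V=1, Y=0, Z=1, W=4, X=0) weight 1/1188
  (U=0, V=1, Y=0, Z=1, W=4, X=1) weight 1/1188
  (U=0, V=2, Y=0, Z=0, W=2, X=0) weight 1/432
  … 99 more
Group by V:
  weight(V=1) = 1/22
  weight(V=2) = 1/8
Total weight = 1/22 + 1/8 = 15/88
P(V=1 | obs) = 1/22 / 15/88 = 4/15
P(V=2 | obs) = 1/8 / 15/88 = 11/15
argmax = 2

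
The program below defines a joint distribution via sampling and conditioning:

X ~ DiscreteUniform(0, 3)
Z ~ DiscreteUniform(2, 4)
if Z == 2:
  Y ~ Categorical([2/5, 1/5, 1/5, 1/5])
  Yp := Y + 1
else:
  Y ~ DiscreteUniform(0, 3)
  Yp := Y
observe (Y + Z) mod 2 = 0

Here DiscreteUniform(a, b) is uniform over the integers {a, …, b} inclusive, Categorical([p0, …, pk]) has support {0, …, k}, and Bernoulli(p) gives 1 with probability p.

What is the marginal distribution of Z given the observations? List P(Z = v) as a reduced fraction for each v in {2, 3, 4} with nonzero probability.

Enumerate traces; 24 have nonzero weight after conditioning:
  (X=0, Z=2, Y=0) weight 1/30
  (X=0, Z=2, Y=2) weight 1/60
  (X=0, Z=3, Y=1) weight 1/48
  (X=0, Z=3, Y=3) weight 1/48
  (X=0, Z=4, Y=0) weight 1/48
  (X=0, Z=4, Y=2) weight 1/48
  (X=1, Z=2, Y=0) weight 1/30
  (X=1, Z=2, Y=2) weight 1/60
  … 16 more
Group by Z:
  weight(Z=2) = 1/5
  weight(Z=3) = 1/6
  weight(Z=4) = 1/6
Total weight = 1/5 + 1/6 + 1/6 = 8/15
P(Z=2 | obs) = 1/5 / 8/15 = 3/8
P(Z=3 | obs) = 1/6 / 8/15 = 5/16
P(Z=4 | obs) = 1/6 / 8/15 = 5/16

P(Z=2) = 3/8, P(Z=3) = 5/16, P(Z=4) = 5/16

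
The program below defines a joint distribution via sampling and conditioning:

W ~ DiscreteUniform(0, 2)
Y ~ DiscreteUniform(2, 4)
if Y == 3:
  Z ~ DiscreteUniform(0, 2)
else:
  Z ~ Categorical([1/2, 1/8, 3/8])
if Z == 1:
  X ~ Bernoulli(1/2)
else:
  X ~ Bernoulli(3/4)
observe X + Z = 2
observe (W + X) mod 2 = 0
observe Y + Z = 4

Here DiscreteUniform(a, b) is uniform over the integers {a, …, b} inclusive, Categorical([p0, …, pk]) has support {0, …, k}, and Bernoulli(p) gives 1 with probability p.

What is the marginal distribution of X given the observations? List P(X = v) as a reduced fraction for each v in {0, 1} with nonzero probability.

Enumerate traces; 3 have nonzero weight after conditioning:
  (W=0, Y=2, Z=2, X=0) weight 1/96
  (W=1, Y=3, Z=1, X=1) weight 1/54
  (W=2, Y=2, Z=2, X=0) weight 1/96
Group by X:
  weight(X=0) = 1/48
  weight(X=1) = 1/54
Total weight = 1/48 + 1/54 = 17/432
P(X=0 | obs) = 1/48 / 17/432 = 9/17
P(X=1 | obs) = 1/54 / 17/432 = 8/17

P(X=0) = 9/17, P(X=1) = 8/17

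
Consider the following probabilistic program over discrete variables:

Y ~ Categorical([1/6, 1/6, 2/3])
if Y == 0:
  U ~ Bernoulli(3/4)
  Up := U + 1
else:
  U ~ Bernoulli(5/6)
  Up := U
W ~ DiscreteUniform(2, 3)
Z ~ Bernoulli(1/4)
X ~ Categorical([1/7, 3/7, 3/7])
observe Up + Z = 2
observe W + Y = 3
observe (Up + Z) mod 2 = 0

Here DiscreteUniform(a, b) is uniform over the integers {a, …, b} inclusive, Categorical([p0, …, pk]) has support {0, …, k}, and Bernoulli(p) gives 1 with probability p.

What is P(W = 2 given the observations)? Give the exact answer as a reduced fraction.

Enumerate traces; 9 have nonzero weight after conditioning:
  (Y=0, U=0, W=3, Z=1, X=0) weight 1/1344
  (Y=0, U=0, W=3, Z=1, X=1) weight 1/448
  (Y=0, U=0, W=3, Z=1, X=2) weight 1/448
  (Y=0, U=1, W=3, Z=0, X=0) weight 3/448
  (Y=0, U=1, W=3, Z=0, X=1) weight 9/448
  (Y=0, U=1, W=3, Z=0, X=2) weight 9/448
  (Y=1, U=1, W=2, Z=1, X=0) weight 5/2016
  (Y=1, U=1, W=2, Z=1, X=1) weight 5/672
  … 1 more
Group by W:
  weight(W=2) = 5/288
  weight(W=3) = 5/96
Total weight = 5/288 + 5/96 = 5/72
P(W=2 | obs) = 5/288 / 5/72 = 1/4
P(W=3 | obs) = 5/96 / 5/72 = 3/4

P(W = 2 | obs) = 1/4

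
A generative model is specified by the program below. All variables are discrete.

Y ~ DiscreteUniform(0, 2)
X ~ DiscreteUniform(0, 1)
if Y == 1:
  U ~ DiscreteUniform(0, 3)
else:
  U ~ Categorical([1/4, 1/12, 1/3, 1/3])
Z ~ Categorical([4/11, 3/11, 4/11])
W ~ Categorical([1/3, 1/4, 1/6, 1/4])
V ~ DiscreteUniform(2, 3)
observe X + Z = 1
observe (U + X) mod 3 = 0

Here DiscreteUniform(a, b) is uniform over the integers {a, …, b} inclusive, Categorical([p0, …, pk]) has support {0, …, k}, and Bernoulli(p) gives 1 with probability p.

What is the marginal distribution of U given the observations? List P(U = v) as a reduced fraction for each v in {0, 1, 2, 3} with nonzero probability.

Enumerate traces; 72 have nonzero weight after conditioning:
  (Y=0, X=0, U=0, Z=1, W=0, V=2) weight 1/528
  (Y=0, X=0, U=0, Z=1, W=0, V=3) weight 1/528
  (Y=0, X=0, U=0, Z=1, W=1, V=2) weight 1/704
  (Y=0, X=0, U=0, Z=1, W=1, V=3) weight 1/704
  (Y=0, X=0, U=0, Z=1, W=2, V=2) weight 1/1056
  (Y=0, X=0, U=0, Z=1, W=2, V=3) weight 1/1056
  (Y=0, X=0, U=0, Z=1, W=3, V=2) weight 1/704
  (Y=0, X=0, U=0, Z=1, W=3, V=3) weight 1/704
  (Y=0, X=0, U=3, Z=1, W=0, V=2) weight 1/396
  (Y=0, X=1, U=2, Z=0, W=0, V=2) weight 1/297
  … 62 more
Group by U:
  weight(U=0) = 3/88
  weight(U=2) = 1/18
  weight(U=3) = 1/24
Total weight = 3/88 + 1/18 + 1/24 = 13/99
P(U=0 | obs) = 3/88 / 13/99 = 27/104
P(U=2 | obs) = 1/18 / 13/99 = 11/26
P(U=3 | obs) = 1/24 / 13/99 = 33/104

P(U=0) = 27/104, P(U=2) = 11/26, P(U=3) = 33/104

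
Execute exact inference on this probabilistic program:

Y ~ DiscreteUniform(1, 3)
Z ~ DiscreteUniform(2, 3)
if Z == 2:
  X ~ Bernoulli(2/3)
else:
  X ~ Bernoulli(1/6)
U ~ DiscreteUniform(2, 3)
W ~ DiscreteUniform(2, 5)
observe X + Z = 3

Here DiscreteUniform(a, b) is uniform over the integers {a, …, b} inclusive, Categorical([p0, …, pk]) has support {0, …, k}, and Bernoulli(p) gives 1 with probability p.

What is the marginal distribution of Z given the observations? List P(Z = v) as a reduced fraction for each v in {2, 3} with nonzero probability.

P(Z=2) = 4/9, P(Z=3) = 5/9

Enumerate traces; 48 have nonzero weight after conditioning:
  (Y=1, Z=2, X=1, U=2, W=2) weight 1/72
  (Y=1, Z=2, X=1, U=2, W=3) weight 1/72
  (Y=1, Z=2, X=1, U=2, W=4) weight 1/72
  (Y=1, Z=2, X=1, U=2, W=5) weight 1/72
  (Y=1, Z=2, X=1, U=3, W=2) weight 1/72
  (Y=1, Z=2, X=1, U=3, W=3) weight 1/72
  (Y=1, Z=2, X=1, U=3, W=4) weight 1/72
  (Y=1, Z=2, X=1, U=3, W=5) weight 1/72
  (Y=1, Z=3, X=0, U=2, W=2) weight 5/288
  … 39 more
Group by Z:
  weight(Z=2) = 1/3
  weight(Z=3) = 5/12
Total weight = 1/3 + 5/12 = 3/4
P(Z=2 | obs) = 1/3 / 3/4 = 4/9
P(Z=3 | obs) = 5/12 / 3/4 = 5/9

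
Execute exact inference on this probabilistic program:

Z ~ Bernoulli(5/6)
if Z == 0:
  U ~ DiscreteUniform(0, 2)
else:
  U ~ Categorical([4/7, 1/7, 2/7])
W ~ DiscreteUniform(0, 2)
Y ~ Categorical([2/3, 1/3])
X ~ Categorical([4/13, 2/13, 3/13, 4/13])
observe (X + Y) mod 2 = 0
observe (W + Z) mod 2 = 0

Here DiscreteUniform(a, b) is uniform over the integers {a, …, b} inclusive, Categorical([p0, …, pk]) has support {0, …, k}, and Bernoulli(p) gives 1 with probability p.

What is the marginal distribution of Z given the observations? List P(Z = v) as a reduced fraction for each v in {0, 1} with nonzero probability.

Enumerate traces; 36 have nonzero weight after conditioning:
  (Z=0, U=0, W=0, Y=0, X=0) weight 4/1053
  (Z=0, U=0, W=0, Y=0, X=2) weight 1/351
  (Z=0, U=0, W=0, Y=1, X=1) weight 1/1053
  (Z=0, U=0, W=0, Y=1, X=3) weight 2/1053
  (Z=0, U=0, W=2, Y=0, X=0) weight 4/1053
  (Z=0, U=0, W=2, Y=0, X=2) weight 1/351
  (Z=0, U=0, W=2, Y=1, X=1) weight 1/1053
  (Z=0, U=0, W=2, Y=1, X=3) weight 2/1053
  (Z=1, U=0, W=1, Y=0, X=0) weight 80/2457
  … 27 more
Group by Z:
  weight(Z=0) = 20/351
  weight(Z=1) = 50/351
Total weight = 20/351 + 50/351 = 70/351
P(Z=0 | obs) = 20/351 / 70/351 = 2/7
P(Z=1 | obs) = 50/351 / 70/351 = 5/7

P(Z=0) = 2/7, P(Z=1) = 5/7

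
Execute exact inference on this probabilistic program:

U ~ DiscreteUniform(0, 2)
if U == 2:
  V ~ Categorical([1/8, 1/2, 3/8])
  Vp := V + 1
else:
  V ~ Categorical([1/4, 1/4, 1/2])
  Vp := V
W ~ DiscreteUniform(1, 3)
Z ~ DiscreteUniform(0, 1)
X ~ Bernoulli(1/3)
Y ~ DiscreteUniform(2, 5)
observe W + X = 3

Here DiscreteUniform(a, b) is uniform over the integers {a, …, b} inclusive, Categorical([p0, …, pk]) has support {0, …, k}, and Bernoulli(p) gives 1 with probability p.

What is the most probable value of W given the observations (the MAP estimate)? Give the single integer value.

argmax_v P(W = v | obs) = 3

Enumerate traces; 144 have nonzero weight after conditioning:
  (U=0, V=0, W=2, Z=0, X=1, Y=2) weight 1/864
  (U=0, V=0, W=2, Z=0, X=1, Y=3) weight 1/864
  (U=0, V=0, W=2, Z=0, X=1, Y=4) weight 1/864
  (U=0, V=0, W=2, Z=0, X=1, Y=5) weight 1/864
  (U=0, V=0, W=2, Z=1, X=1, Y=2) weight 1/864
  (U=0, V=0, W=2, Z=1, X=1, Y=3) weight 1/864
  (U=0, V=0, W=2, Z=1, X=1, Y=4) weight 1/864
  (U=0, V=0, W=2, Z=1, X=1, Y=5) weight 1/864
  (U=0, V=0, W=3, Z=0, X=0, Y=2) weight 1/432
  … 135 more
Group by W:
  weight(W=2) = 1/9
  weight(W=3) = 2/9
Total weight = 1/9 + 2/9 = 1/3
P(W=2 | obs) = 1/9 / 1/3 = 1/3
P(W=3 | obs) = 2/9 / 1/3 = 2/3
argmax = 3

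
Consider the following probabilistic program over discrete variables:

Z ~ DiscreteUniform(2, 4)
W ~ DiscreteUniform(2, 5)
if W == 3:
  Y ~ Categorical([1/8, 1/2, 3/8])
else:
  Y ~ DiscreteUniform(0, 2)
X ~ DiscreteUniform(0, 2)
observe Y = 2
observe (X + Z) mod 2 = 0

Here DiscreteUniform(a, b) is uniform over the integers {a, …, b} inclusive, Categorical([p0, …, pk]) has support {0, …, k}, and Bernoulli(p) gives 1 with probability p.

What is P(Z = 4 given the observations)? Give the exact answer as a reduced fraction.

Enumerate traces; 20 have nonzero weight after conditioning:
  (Z=2, W=2, Y=2, X=0) weight 1/108
  (Z=2, W=2, Y=2, X=2) weight 1/108
  (Z=2, W=3, Y=2, X=0) weight 1/96
  (Z=2, W=3, Y=2, X=2) weight 1/96
  (Z=2, W=4, Y=2, X=0) weight 1/108
  (Z=2, W=4, Y=2, X=2) weight 1/108
  (Z=2, W=5, Y=2, X=0) weight 1/108
  (Z=2, W=5, Y=2, X=2) weight 1/108
  (Z=3, W=2, Y=2, X=1) weight 1/108
  (Z=4, W=2, Y=2, X=0) weight 1/108
  … 10 more
Group by Z:
  weight(Z=2) = 11/144
  weight(Z=3) = 11/288
  weight(Z=4) = 11/144
Total weight = 11/144 + 11/288 + 11/144 = 55/288
P(Z=2 | obs) = 11/144 / 55/288 = 2/5
P(Z=3 | obs) = 11/288 / 55/288 = 1/5
P(Z=4 | obs) = 11/144 / 55/288 = 2/5

P(Z = 4 | obs) = 2/5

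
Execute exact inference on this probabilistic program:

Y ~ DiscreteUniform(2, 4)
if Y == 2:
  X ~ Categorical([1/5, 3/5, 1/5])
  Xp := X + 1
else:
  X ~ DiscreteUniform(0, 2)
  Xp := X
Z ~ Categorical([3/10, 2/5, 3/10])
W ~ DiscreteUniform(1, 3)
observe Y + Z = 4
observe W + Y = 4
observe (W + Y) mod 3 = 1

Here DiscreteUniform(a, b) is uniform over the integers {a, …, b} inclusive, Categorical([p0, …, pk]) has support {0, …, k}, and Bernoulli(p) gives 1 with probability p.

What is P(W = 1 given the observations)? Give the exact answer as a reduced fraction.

P(W = 1 | obs) = 4/7

Enumerate traces; 6 have nonzero weight after conditioning:
  (Y=2, X=0, Z=2, W=2) weight 1/150
  (Y=2, X=1, Z=2, W=2) weight 1/50
  (Y=2, X=2, Z=2, W=2) weight 1/150
  (Y=3, X=0, Z=1, W=1) weight 2/135
  (Y=3, X=1, Z=1, W=1) weight 2/135
  (Y=3, X=2, Z=1, W=1) weight 2/135
Group by W:
  weight(W=1) = 2/45
  weight(W=2) = 1/30
Total weight = 2/45 + 1/30 = 7/90
P(W=1 | obs) = 2/45 / 7/90 = 4/7
P(W=2 | obs) = 1/30 / 7/90 = 3/7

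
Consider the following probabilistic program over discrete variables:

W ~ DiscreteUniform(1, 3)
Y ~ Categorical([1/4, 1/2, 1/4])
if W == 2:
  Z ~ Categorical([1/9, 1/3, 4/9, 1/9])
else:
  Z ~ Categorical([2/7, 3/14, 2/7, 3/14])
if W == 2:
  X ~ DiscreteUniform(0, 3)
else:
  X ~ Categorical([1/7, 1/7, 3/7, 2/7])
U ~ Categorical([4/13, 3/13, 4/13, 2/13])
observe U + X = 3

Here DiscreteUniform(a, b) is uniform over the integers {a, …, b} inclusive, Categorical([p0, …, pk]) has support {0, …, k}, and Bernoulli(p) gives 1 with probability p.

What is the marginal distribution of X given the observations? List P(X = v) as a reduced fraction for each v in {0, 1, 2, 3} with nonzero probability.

Enumerate traces; 144 have nonzero weight after conditioning:
  (W=1, Y=0, Z=0, X=0, U=3) weight 1/1911
  (W=1, Y=0, Z=0, X=1, U=2) weight 2/1911
  (W=1, Y=0, Z=0, X=2, U=1) weight 3/1274
  (W=1, Y=0, Z=0, X=3, U=0) weight 4/1911
  (W=1, Y=0, Z=1, X=0, U=3) weight 1/2548
  (W=1, Y=0, Z=1, X=1, U=2) weight 1/1274
  (W=1, Y=0, Z=1, X=2, U=1) weight 9/5096
  (W=1, Y=0, Z=1, X=3, U=0) weight 1/637
  … 136 more
Group by X:
  weight(X=0) = 5/182
  weight(X=1) = 5/91
  weight(X=2) = 31/364
  weight(X=3) = 23/273
Total weight = 5/182 + 5/91 + 31/364 + 23/273 = 275/1092
P(X=0 | obs) = 5/182 / 275/1092 = 6/55
P(X=1 | obs) = 5/91 / 275/1092 = 12/55
P(X=2 | obs) = 31/364 / 275/1092 = 93/275
P(X=3 | obs) = 23/273 / 275/1092 = 92/275

P(X=0) = 6/55, P(X=1) = 12/55, P(X=2) = 93/275, P(X=3) = 92/275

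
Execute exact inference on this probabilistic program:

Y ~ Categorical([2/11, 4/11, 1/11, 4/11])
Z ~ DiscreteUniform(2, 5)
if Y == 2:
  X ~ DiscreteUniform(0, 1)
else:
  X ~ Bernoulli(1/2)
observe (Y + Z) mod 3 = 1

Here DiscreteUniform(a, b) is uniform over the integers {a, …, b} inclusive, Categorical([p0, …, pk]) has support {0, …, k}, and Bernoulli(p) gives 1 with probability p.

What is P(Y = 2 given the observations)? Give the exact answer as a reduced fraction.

P(Y = 2 | obs) = 1/6

Enumerate traces; 10 have nonzero weight after conditioning:
  (Y=0, Z=4, X=0) weight 1/44
  (Y=0, Z=4, X=1) weight 1/44
  (Y=1, Z=3, X=0) weight 1/22
  (Y=1, Z=3, X=1) weight 1/22
  (Y=2, Z=2, X=0) weight 1/88
  (Y=2, Z=2, X=1) weight 1/88
  (Y=2, Z=5, X=0) weight 1/88
  (Y=2, Z=5, X=1) weight 1/88
  (Y=3, Z=4, X=0) weight 1/22
  … 1 more
Group by Y:
  weight(Y=0) = 1/22
  weight(Y=1) = 1/11
  weight(Y=2) = 1/22
  weight(Y=3) = 1/11
Total weight = 1/22 + 1/11 + 1/22 + 1/11 = 3/11
P(Y=0 | obs) = 1/22 / 3/11 = 1/6
P(Y=1 | obs) = 1/11 / 3/11 = 1/3
P(Y=2 | obs) = 1/22 / 3/11 = 1/6
P(Y=3 | obs) = 1/11 / 3/11 = 1/3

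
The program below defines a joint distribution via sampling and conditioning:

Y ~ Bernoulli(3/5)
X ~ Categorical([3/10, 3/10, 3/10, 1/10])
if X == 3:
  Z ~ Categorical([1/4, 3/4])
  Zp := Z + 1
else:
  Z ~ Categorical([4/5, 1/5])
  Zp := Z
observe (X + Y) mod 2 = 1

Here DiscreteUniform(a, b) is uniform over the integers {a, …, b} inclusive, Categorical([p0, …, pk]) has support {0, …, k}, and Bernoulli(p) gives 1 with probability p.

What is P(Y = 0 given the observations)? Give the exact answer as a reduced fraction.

Enumerate traces; 8 have nonzero weight after conditioning:
  (Y=0, X=1, Z=0) weight 12/125
  (Y=0, X=1, Z=1) weight 3/125
  (Y=0, X=3, Z=0) weight 1/100
  (Y=0, X=3, Z=1) weight 3/100
  (Y=1, X=0, Z=0) weight 18/125
  (Y=1, X=0, Z=1) weight 9/250
  (Y=1, X=2, Z=0) weight 18/125
  (Y=1, X=2, Z=1) weight 9/250
Group by Y:
  weight(Y=0) = 4/25
  weight(Y=1) = 9/25
Total weight = 4/25 + 9/25 = 13/25
P(Y=0 | obs) = 4/25 / 13/25 = 4/13
P(Y=1 | obs) = 9/25 / 13/25 = 9/13

P(Y = 0 | obs) = 4/13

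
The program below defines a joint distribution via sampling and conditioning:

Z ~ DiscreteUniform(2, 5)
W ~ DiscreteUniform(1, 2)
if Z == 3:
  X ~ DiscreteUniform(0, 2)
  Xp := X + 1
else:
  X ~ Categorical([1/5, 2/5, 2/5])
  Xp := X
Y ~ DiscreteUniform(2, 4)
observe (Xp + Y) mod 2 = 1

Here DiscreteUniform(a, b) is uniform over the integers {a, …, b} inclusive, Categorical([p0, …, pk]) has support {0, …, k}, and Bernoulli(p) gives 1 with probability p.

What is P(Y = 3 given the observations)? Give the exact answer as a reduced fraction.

P(Y = 3 | obs) = 4/11

Enumerate traces; 34 have nonzero weight after conditioning:
  (Z=2, W=1, X=0, Y=3) weight 1/120
  (Z=2, W=1, X=1, Y=2) weight 1/60
  (Z=2, W=1, X=1, Y=4) weight 1/60
  (Z=2, W=1, X=2, Y=3) weight 1/60
  (Z=2, W=2, X=0, Y=3) weight 1/120
  (Z=2, W=2, X=1, Y=2) weight 1/60
  (Z=2, W=2, X=1, Y=4) weight 1/60
  (Z=2, W=2, X=2, Y=3) weight 1/60
  … 26 more
Group by Y:
  weight(Y=2) = 7/45
  weight(Y=3) = 8/45
  weight(Y=4) = 7/45
Total weight = 7/45 + 8/45 + 7/45 = 22/45
P(Y=2 | obs) = 7/45 / 22/45 = 7/22
P(Y=3 | obs) = 8/45 / 22/45 = 4/11
P(Y=4 | obs) = 7/45 / 22/45 = 7/22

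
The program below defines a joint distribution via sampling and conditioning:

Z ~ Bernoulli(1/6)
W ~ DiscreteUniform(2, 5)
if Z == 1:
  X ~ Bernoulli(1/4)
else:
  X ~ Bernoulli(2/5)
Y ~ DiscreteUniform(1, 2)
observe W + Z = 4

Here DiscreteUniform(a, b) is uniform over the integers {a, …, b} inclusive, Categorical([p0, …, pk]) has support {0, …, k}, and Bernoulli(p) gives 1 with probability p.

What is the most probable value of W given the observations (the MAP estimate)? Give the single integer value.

Enumerate traces; 8 have nonzero weight after conditioning:
  (Z=0, W=4, X=0, Y=1) weight 1/16
  (Z=0, W=4, X=0, Y=2) weight 1/16
  (Z=0, W=4, X=1, Y=1) weight 1/24
  (Z=0, W=4, X=1, Y=2) weight 1/24
  (Z=1, W=3, X=0, Y=1) weight 1/64
  (Z=1, W=3, X=0, Y=2) weight 1/64
  (Z=1, W=3, X=1, Y=1) weight 1/192
  (Z=1, W=3, X=1, Y=2) weight 1/192
Group by W:
  weight(W=3) = 1/24
  weight(W=4) = 5/24
Total weight = 1/24 + 5/24 = 1/4
P(W=3 | obs) = 1/24 / 1/4 = 1/6
P(W=4 | obs) = 5/24 / 1/4 = 5/6
argmax = 4

argmax_v P(W = v | obs) = 4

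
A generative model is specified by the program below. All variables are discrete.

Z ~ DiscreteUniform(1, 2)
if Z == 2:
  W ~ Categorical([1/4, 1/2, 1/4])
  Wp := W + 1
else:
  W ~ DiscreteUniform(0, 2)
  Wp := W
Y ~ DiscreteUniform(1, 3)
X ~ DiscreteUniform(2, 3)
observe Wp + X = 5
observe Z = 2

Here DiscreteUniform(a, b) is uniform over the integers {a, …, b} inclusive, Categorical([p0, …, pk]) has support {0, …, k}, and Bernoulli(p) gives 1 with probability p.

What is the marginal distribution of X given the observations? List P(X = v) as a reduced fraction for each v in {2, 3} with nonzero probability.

Enumerate traces; 6 have nonzero weight after conditioning:
  (Z=2, W=1, Y=1, X=3) weight 1/24
  (Z=2, W=1, Y=2, X=3) weight 1/24
  (Z=2, W=1, Y=3, X=3) weight 1/24
  (Z=2, W=2, Y=1, X=2) weight 1/48
  (Z=2, W=2, Y=2, X=2) weight 1/48
  (Z=2, W=2, Y=3, X=2) weight 1/48
Group by X:
  weight(X=2) = 1/16
  weight(X=3) = 1/8
Total weight = 1/16 + 1/8 = 3/16
P(X=2 | obs) = 1/16 / 3/16 = 1/3
P(X=3 | obs) = 1/8 / 3/16 = 2/3

P(X=2) = 1/3, P(X=3) = 2/3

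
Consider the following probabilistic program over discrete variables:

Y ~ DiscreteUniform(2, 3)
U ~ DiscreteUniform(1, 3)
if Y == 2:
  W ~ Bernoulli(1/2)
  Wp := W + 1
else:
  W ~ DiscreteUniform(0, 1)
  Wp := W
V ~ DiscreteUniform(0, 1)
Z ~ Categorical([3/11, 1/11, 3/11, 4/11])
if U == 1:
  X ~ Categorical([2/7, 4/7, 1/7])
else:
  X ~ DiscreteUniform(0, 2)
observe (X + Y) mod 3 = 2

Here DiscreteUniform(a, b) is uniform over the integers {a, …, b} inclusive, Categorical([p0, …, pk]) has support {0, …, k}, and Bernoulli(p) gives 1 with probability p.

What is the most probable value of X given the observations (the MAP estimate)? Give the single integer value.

argmax_v P(X = v | obs) = 0

Enumerate traces; 96 have nonzero weight after conditioning:
  (Y=2, U=1, W=0, V=0, Z=0, X=0) weight 1/308
  (Y=2, U=1, W=0, V=0, Z=1, X=0) weight 1/924
  (Y=2, U=1, W=0, V=0, Z=2, X=0) weight 1/308
  (Y=2, U=1, W=0, V=0, Z=3, X=0) weight 1/231
  (Y=2, U=1, W=0, V=1, Z=0, X=0) weight 1/308
  (Y=2, U=1, W=0, V=1, Z=1, X=0) weight 1/924
  (Y=2, U=1, W=0, V=1, Z=2, X=0) weight 1/308
  (Y=2, U=1, W=0, V=1, Z=3, X=0) weight 1/231
  (Y=3, U=1, W=0, V=0, Z=0, X=2) weight 1/616
  … 87 more
Group by X:
  weight(X=0) = 10/63
  weight(X=2) = 17/126
Total weight = 10/63 + 17/126 = 37/126
P(X=0 | obs) = 10/63 / 37/126 = 20/37
P(X=2 | obs) = 17/126 / 37/126 = 17/37
argmax = 0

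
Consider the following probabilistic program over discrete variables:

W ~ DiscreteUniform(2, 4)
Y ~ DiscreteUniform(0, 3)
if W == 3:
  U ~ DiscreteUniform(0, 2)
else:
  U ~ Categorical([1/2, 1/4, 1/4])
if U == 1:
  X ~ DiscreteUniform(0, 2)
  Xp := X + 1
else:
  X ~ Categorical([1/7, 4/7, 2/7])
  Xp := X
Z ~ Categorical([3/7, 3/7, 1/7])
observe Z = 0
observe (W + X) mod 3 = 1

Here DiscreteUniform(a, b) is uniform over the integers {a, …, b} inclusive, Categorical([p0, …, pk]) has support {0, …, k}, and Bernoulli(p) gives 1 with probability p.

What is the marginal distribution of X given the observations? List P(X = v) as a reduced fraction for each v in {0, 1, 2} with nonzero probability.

Enumerate traces; 36 have nonzero weight after conditioning:
  (W=2, Y=0, U=0, X=2, Z=0) weight 1/196
  (W=2, Y=0, U=1, X=2, Z=0) weight 1/336
  (W=2, Y=0, U=2, X=2, Z=0) weight 1/392
  (W=2, Y=1, U=0, X=2, Z=0) weight 1/196
  (W=2, Y=1, U=1, X=2, Z=0) weight 1/336
  (W=2, Y=1, U=2, X=2, Z=0) weight 1/392
  (W=2, Y=2, U=0, X=2, Z=0) weight 1/196
  (W=2, Y=2, U=1, X=2, Z=0) weight 1/336
  (W=3, Y=0, U=0, X=1, Z=0) weight 1/147
  (W=4, Y=0, U=0, X=0, Z=0) weight 1/392
  … 26 more
Group by X:
  weight(X=0) = 4/147
  weight(X=1) = 31/441
  weight(X=2) = 25/588
Total weight = 4/147 + 31/441 + 25/588 = 247/1764
P(X=0 | obs) = 4/147 / 247/1764 = 48/247
P(X=1 | obs) = 31/441 / 247/1764 = 124/247
P(X=2 | obs) = 25/588 / 247/1764 = 75/247

P(X=0) = 48/247, P(X=1) = 124/247, P(X=2) = 75/247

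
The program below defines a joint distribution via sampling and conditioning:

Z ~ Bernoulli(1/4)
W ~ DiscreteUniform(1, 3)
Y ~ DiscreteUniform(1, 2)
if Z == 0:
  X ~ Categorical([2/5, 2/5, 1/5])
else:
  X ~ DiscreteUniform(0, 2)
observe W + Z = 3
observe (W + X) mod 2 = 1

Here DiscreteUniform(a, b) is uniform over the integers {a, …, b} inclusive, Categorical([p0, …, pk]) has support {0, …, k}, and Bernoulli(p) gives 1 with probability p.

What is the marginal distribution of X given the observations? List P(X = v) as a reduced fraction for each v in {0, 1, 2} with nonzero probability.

Enumerate traces; 6 have nonzero weight after conditioning:
  (Z=0, W=3, Y=1, X=0) weight 1/20
  (Z=0, W=3, Y=1, X=2) weight 1/40
  (Z=0, W=3, Y=2, X=0) weight 1/20
  (Z=0, W=3, Y=2, X=2) weight 1/40
  (Z=1, W=2, Y=1, X=1) weight 1/72
  (Z=1, W=2, Y=2, X=1) weight 1/72
Group by X:
  weight(X=0) = 1/10
  weight(X=1) = 1/36
  weight(X=2) = 1/20
Total weight = 1/10 + 1/36 + 1/20 = 8/45
P(X=0 | obs) = 1/10 / 8/45 = 9/16
P(X=1 | obs) = 1/36 / 8/45 = 5/32
P(X=2 | obs) = 1/20 / 8/45 = 9/32

P(X=0) = 9/16, P(X=1) = 5/32, P(X=2) = 9/32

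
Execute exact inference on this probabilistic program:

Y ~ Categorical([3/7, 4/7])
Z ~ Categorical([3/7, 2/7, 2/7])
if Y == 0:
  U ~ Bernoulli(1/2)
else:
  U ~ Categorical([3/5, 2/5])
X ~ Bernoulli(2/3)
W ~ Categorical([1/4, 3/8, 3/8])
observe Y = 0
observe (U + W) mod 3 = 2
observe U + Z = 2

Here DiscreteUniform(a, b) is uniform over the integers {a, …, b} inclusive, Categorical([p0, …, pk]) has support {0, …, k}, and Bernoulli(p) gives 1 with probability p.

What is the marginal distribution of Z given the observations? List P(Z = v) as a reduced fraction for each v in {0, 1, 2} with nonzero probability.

P(Z=1) = 1/2, P(Z=2) = 1/2

Enumerate traces; 4 have nonzero weight after conditioning:
  (Y=0, Z=1, U=1, X=0, W=1) weight 3/392
  (Y=0, Z=1, U=1, X=1, W=1) weight 3/196
  (Y=0, Z=2, U=0, X=0, W=2) weight 3/392
  (Y=0, Z=2, U=0, X=1, W=2) weight 3/196
Group by Z:
  weight(Z=1) = 9/392
  weight(Z=2) = 9/392
Total weight = 9/392 + 9/392 = 9/196
P(Z=1 | obs) = 9/392 / 9/196 = 1/2
P(Z=2 | obs) = 9/392 / 9/196 = 1/2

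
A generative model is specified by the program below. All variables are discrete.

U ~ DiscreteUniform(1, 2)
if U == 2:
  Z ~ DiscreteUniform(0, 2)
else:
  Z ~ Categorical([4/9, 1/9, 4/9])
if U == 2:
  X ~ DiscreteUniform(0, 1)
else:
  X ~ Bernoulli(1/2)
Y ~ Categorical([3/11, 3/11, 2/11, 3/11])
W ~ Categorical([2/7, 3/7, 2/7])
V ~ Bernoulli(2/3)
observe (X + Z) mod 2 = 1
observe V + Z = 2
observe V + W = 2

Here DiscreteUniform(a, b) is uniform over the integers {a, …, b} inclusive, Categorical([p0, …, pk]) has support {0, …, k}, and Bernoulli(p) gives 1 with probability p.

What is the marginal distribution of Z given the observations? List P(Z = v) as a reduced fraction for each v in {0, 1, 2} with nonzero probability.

Enumerate traces; 16 have nonzero weight after conditioning:
  (U=1, Z=1, X=0, Y=0, W=1, V=1) weight 1/462
  (U=1, Z=1, X=0, Y=1, W=1, V=1) weight 1/462
  (U=1, Z=1, X=0, Y=2, W=1, V=1) weight 1/693
  (U=1, Z=1, X=0, Y=3, W=1, V=1) weight 1/462
  (U=1, Z=2, X=1, Y=0, W=2, V=0) weight 2/693
  (U=1, Z=2, X=1, Y=1, W=2, V=0) weight 2/693
  (U=1, Z=2, X=1, Y=2, W=2, V=0) weight 4/2079
  (U=1, Z=2, X=1, Y=3, W=2, V=0) weight 2/693
  … 8 more
Group by Z:
  weight(Z=1) = 2/63
  weight(Z=2) = 1/54
Total weight = 2/63 + 1/54 = 19/378
P(Z=1 | obs) = 2/63 / 19/378 = 12/19
P(Z=2 | obs) = 1/54 / 19/378 = 7/19

P(Z=1) = 12/19, P(Z=2) = 7/19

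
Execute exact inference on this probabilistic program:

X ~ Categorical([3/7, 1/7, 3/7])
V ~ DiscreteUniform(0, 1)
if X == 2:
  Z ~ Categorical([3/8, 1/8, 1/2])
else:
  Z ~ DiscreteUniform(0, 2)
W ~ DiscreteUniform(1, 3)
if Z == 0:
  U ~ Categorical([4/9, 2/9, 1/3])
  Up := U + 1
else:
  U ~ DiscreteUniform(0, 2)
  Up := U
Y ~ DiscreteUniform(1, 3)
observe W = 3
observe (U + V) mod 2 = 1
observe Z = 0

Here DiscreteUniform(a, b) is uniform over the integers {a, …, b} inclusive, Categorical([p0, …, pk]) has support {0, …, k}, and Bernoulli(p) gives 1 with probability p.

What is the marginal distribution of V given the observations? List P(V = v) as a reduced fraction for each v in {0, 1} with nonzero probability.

Enumerate traces; 27 have nonzero weight after conditioning:
  (X=0, V=0, Z=0, W=3, U=1, Y=1) weight 1/567
  (X=0, V=0, Z=0, W=3, U=1, Y=2) weight 1/567
  (X=0, V=0, Z=0, W=3, U=1, Y=3) weight 1/567
  (X=0, V=1, Z=0, W=3, U=0, Y=1) weight 2/567
  (X=0, V=1, Z=0, W=3, U=0, Y=2) weight 2/567
  (X=0, V=1, Z=0, W=3, U=0, Y=3) weight 2/567
  (X=0, V=1, Z=0, W=3, U=2, Y=1) weight 1/378
  (X=0, V=1, Z=0, W=3, U=2, Y=2) weight 1/378
  … 19 more
Group by V:
  weight(V=0) = 59/4536
  weight(V=1) = 59/1296
Total weight = 59/4536 + 59/1296 = 59/1008
P(V=0 | obs) = 59/4536 / 59/1008 = 2/9
P(V=1 | obs) = 59/1296 / 59/1008 = 7/9

P(V=0) = 2/9, P(V=1) = 7/9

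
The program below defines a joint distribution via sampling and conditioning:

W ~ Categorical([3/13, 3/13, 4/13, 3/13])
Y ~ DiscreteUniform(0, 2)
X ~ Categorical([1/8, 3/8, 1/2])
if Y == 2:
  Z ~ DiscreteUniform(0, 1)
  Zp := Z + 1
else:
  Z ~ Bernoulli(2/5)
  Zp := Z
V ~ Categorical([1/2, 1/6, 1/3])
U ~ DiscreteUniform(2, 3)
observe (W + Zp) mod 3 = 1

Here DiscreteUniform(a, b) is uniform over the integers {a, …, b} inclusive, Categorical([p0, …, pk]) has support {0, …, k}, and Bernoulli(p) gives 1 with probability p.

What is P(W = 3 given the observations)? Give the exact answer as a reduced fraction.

P(W = 3 | obs) = 39/134

Enumerate traces; 162 have nonzero weight after conditioning:
  (W=0, Y=0, X=0, Z=1, V=0, U=2) weight 1/1040
  (W=0, Y=0, X=0, Z=1, V=0, U=3) weight 1/1040
  (W=0, Y=0, X=0, Z=1, V=1, U=2) weight 1/3120
  (W=0, Y=0, X=0, Z=1, V=1, U=3) weight 1/3120
  (W=0, Y=0, X=0, Z=1, V=2, U=2) weight 1/1560
  (W=0, Y=0, X=0, Z=1, V=2, U=3) weight 1/1560
  (W=0, Y=0, X=1, Z=1, V=0, U=2) weight 3/1040
  (W=0, Y=0, X=1, Z=1, V=0, U=3) weight 3/1040
  (W=1, Y=0, X=0, Z=0, V=0, U=2) weight 3/2080
  (W=2, Y=2, X=0, Z=1, V=0, U=2) weight 1/624
  … 152 more
Group by W:
  weight(W=0) = 1/10
  weight(W=1) = 6/65
  weight(W=2) = 2/39
  weight(W=3) = 1/10
Total weight = 1/10 + 6/65 + 2/39 + 1/10 = 67/195
P(W=0 | obs) = 1/10 / 67/195 = 39/134
P(W=1 | obs) = 6/65 / 67/195 = 18/67
P(W=2 | obs) = 2/39 / 67/195 = 10/67
P(W=3 | obs) = 1/10 / 67/195 = 39/134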